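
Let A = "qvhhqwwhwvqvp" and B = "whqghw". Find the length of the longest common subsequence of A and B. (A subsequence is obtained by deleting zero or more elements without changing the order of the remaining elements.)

4

Backtracking the LCS table gives one alignment: h (A4,B2) → q (A5,B3) → h (A8,B5) → w (A9,B6).
So the longest common subsequence has length 4.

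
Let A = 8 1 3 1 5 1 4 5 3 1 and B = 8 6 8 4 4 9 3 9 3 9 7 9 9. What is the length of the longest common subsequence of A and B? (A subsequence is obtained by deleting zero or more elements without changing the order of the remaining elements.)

3

A longest common subsequence is 8, 3, 3 (length 3); the LCS DP confirms no longer common subsequence exists.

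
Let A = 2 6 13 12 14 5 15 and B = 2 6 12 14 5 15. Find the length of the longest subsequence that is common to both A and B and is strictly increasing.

5

For each value that appears in both, track the longest common increasing run ending there.
The best achievable length is 5; one witness is 2, 6, 12, 14, 15 (A-positions 1,2,4,5,7, B-positions 1,2,3,4,6).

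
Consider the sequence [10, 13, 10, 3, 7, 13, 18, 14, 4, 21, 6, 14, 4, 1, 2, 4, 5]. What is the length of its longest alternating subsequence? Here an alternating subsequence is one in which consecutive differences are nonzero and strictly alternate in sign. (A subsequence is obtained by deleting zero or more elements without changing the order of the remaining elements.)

Track the best alternating length ending on an up-step vs a down-step at each position: up/down = 1/1, 2/1, 1/3, 1/3, 4/3, 4/1, 4/1, 4/5, 4/5, 6/1, 6/7, 8/7, 4/9, 1/9, 10/9, 10/9, 10/9.
The maximum over both is 10; one such subsequence is 10, 13, 10, 18, 14, 21, 6, 14, 1, 2.

10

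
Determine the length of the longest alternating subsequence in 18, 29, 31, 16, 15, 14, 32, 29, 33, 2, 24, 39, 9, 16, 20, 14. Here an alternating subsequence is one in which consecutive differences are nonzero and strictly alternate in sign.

11

Track the best alternating length ending on an up-step vs a down-step at each position: up/down = 1/1, 2/1, 2/1, 1/3, 1/3, 1/3, 4/1, 4/5, 6/1, 1/7, 8/7, 8/1, 8/9, 10/9, 10/9, 10/11.
The maximum over both is 11; one such subsequence is 18, 29, 16, 32, 29, 33, 2, 24, 9, 16, 14.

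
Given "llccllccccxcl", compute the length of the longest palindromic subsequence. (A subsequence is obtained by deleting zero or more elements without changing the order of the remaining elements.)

One longest palindromic subsequence is lcccccccl (positions 1,3,4,7,8,9,10,12,13); it reads the same forward and backward, and the interval DP gives dp[1][13] = 9.

9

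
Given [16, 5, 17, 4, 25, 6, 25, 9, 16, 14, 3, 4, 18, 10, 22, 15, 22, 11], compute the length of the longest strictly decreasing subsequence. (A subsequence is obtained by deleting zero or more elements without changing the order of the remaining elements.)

4

One longest decreasing subsequence is 16, 5, 4, 3 (positions 1,2,4,11), of length 4; no longer one exists.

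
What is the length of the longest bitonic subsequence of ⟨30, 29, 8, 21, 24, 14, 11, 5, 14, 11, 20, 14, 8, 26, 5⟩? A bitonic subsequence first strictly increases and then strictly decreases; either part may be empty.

One longest bitonic subsequence is 30, 29, 24, 20, 14, 8, 5 (positions 1,2,5,11,12,13,15): it rises to 30 then falls. Length 7 is optimal.

7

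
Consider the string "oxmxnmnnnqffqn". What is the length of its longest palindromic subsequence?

6

Using dp[i][j] = 2 + dp[i+1][j−1] if the ends match, else max(dp[i+1][j], dp[i][j−1]):
dp[1][14] = 6. A witness is nqffqn at positions 5,10,11,12,13,14.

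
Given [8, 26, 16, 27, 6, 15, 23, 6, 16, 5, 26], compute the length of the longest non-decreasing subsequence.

Let dp[i] be the longest non-decreasing subsequence ending at position i. Then dp = [1, 2, 2, 3, 1, 2, 3, 2, 3, 1, 4].
The maximum is 4; one witness is 8, 16, 23, 26 at positions 1,3,7,11.

4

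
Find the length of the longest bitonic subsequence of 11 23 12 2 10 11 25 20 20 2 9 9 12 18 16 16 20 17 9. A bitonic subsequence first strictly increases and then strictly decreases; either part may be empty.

8

One longest bitonic subsequence is 2, 10, 11, 25, 20, 18, 17, 9 (positions 4,5,6,7,9,14,18,19): it rises to 25 then falls. Length 8 is optimal.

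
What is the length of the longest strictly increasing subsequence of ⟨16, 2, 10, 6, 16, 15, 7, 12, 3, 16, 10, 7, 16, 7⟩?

5

One longest increasing subsequence is 2, 6, 7, 12, 16 (positions 2,4,7,8,10), of length 5; no longer one exists.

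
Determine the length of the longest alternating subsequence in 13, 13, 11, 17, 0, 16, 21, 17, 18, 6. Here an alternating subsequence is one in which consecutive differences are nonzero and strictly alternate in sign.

8

A longest alternating subsequence is 13, 11, 17, 0, 21, 17, 18, 6 (positions 1,3,4,5,7,8,9,10); its 7 consecutive differences strictly alternate in sign, and length 8 is optimal.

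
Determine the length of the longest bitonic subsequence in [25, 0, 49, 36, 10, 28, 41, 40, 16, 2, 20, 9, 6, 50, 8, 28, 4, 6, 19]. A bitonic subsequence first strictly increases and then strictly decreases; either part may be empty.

9

Let inc[i] be the LIS ending at i and dec[i] the longest strictly decreasing subsequence starting at i. inc = [1, 1, 2, 2, 2, 3, 4, 4, 3, 2, 4, 3, 3, 5, 4, 5, 3, 4, 5], dec = [5, 1, 7, 6, 4, 5, 6, 5, 4, 1, 4, 3, 2, 3, 2, 2, 1, 1, 1].
max_i inc[i]+dec[i]−1 = 9, with one witness 0, 10, 28, 41, 40, 20, 9, 8, 6.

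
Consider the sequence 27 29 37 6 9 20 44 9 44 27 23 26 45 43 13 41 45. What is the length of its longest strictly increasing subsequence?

7

Let dp[i] be the longest increasing subsequence ending at position i. Then dp = [1, 2, 3, 1, 2, 3, 4, 2, 4, 4, 4, 5, 6, 6, 3, 6, 7].
The maximum is 7; one witness is 6, 9, 20, 23, 26, 43, 45 at positions 4,5,6,11,12,14,17.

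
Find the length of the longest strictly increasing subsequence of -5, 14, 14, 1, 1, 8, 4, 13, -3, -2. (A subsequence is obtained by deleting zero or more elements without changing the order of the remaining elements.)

4

One longest increasing subsequence is -5, 1, 8, 13 (positions 1,4,6,8), of length 4; no longer one exists.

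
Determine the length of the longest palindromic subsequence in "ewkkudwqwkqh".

5

One longest palindromic subsequence is kwqwk (positions 4,7,8,9,10); it reads the same forward and backward, and the interval DP gives dp[1][12] = 5.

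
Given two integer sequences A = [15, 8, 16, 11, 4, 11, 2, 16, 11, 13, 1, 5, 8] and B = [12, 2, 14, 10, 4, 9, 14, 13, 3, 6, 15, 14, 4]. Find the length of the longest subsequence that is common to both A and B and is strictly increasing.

2

A longest common strictly increasing subsequence is 2, 13 (length 2); it appears in order in both A and B, and no longer such subsequence exists.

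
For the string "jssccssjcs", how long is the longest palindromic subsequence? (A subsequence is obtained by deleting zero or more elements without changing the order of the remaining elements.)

8

Using dp[i][j] = 2 + dp[i+1][j−1] if the ends match, else max(dp[i+1][j], dp[i][j−1]):
dp[1][10] = 8. A witness is jssccssj at positions 1,2,3,4,5,6,7,8.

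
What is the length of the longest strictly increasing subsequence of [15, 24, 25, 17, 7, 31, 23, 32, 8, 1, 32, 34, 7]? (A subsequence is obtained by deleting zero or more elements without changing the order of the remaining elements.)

One longest increasing subsequence is 15, 24, 25, 31, 32, 34 (positions 1,2,3,6,8,12), of length 6; no longer one exists.

6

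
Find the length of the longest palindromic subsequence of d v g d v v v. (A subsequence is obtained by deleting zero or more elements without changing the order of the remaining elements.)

One longest palindromic subsequence is vvvv (positions 2,5,6,7); it reads the same forward and backward, and the interval DP gives dp[1][7] = 4.

4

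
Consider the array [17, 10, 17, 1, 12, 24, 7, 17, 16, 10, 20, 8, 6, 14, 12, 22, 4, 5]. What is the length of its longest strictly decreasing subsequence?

7

Let dp[i] be the longest decreasing subsequence ending at position i. Then dp = [1, 2, 1, 3, 2, 1, 3, 2, 3, 4, 2, 5, 6, 4, 5, 2, 7, 7].
The maximum is 7; one witness is 24, 17, 16, 10, 8, 6, 4 at positions 6,8,9,10,12,13,17.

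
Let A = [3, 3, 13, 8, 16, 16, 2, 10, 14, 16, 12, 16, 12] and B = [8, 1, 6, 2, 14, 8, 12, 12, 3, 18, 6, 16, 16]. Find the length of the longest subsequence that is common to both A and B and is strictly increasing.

3

For each value that appears in both, track the longest common increasing run ending there.
The best achievable length is 3; one witness is 8, 14, 16 (A-positions 4,9,10, B-positions 1,5,12).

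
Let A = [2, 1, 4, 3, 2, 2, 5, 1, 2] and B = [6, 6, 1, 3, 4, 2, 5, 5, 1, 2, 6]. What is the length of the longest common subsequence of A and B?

6

Backtracking the LCS table gives one alignment: 1 (A2,B3) → 4 (A3,B5) → 2 (A5,B6) → 5 (A7,B8) → 1 (A8,B9) → 2 (A9,B10).
So the longest common subsequence has length 6.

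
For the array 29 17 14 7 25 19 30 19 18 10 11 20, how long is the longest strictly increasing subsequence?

Let dp[i] be the longest increasing subsequence ending at position i. Then dp = [1, 1, 1, 1, 2, 2, 3, 2, 2, 2, 3, 4].
The maximum is 4; one witness is 7, 10, 11, 20 at positions 4,10,11,12.

4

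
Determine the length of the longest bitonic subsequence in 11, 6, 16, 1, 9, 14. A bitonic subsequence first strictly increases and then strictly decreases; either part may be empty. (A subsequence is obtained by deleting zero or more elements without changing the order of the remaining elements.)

One longest bitonic subsequence is 11, 6, 1 (positions 1,2,4): it rises to 11 then falls. Length 3 is optimal.

3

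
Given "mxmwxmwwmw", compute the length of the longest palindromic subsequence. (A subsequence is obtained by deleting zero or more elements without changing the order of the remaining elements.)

6

Using dp[i][j] = 2 + dp[i+1][j−1] if the ends match, else max(dp[i+1][j], dp[i][j−1]):
dp[1][10] = 6. A witness is wmwwmw at positions 4,6,7,8,9,10.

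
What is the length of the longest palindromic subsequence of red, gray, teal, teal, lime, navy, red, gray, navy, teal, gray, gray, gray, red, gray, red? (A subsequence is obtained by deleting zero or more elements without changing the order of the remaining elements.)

10

One longest palindromic subsequence is red gray red gray gray gray gray red gray red (positions 1,2,7,8,11,12,13,14,15,16); it reads the same forward and backward, and the interval DP gives dp[1][16] = 10.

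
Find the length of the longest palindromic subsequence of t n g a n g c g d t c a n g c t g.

9

Using dp[i][j] = 2 + dp[i+1][j−1] if the ends match, else max(dp[i+1][j], dp[i][j−1]):
dp[1][17] = 9. A witness is tgnctcngt at positions 1,3,5,7,10,11,13,14,16.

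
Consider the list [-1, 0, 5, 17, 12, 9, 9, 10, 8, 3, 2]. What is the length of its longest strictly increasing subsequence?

5

One longest increasing subsequence is -1, 0, 5, 9, 10 (positions 1,2,3,6,8), of length 5; no longer one exists.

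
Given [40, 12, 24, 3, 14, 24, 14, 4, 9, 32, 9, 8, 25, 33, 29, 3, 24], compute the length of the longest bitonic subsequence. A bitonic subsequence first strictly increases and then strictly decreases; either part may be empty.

One longest bitonic subsequence is 12, 14, 24, 14, 9, 8, 3 (positions 2,5,6,7,11,12,16): it rises to 24 then falls. Length 7 is optimal.

7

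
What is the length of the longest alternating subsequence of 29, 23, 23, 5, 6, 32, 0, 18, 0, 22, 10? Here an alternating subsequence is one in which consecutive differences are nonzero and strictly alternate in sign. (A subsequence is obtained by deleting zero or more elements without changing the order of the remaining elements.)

8

A longest alternating subsequence is 29, 5, 6, 0, 18, 0, 22, 10 (positions 1,4,5,7,8,9,10,11); its 7 consecutive differences strictly alternate in sign, and length 8 is optimal.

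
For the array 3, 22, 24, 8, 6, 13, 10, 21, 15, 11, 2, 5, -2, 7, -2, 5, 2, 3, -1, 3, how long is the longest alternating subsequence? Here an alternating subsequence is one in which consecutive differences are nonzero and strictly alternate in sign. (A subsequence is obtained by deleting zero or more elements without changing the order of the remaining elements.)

16

Track the best alternating length ending on an up-step vs a down-step at each position: up/down = 1/1, 2/1, 2/1, 2/3, 2/3, 4/3, 4/5, 6/3, 6/7, 6/7, 1/7, 8/7, 1/9, 10/7, 1/11, 12/11, 12/13, 14/13, 12/15, 16/13.
The maximum over both is 16; one such subsequence is 3, 22, 8, 13, 10, 21, 2, 5, -2, 7, -2, 5, 2, 3, -1, 3.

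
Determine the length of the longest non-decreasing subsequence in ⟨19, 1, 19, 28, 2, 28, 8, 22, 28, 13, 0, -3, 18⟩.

5

Scanning left to right, the best length ending at each element is: 19→1, 1→1, 19→2, 28→3, 2→2, 28→4, 8→3, 22→4, 28→5, 13→4, 0→1, -3→1, 18→5.
So the longest non-decreasing subsequence has length 5, e.g. 19, 19, 28, 28, 28.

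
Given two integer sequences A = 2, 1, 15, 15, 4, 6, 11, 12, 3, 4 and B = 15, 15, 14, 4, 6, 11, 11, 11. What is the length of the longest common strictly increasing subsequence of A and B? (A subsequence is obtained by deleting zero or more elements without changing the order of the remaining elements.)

3

A longest common strictly increasing subsequence is 4, 6, 11 (length 3); it appears in order in both A and B, and no longer such subsequence exists.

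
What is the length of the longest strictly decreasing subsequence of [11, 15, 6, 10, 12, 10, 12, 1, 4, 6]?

4

Scanning left to right, the best length ending at each element is: 11→1, 15→1, 6→2, 10→2, 12→2, 10→3, 12→2, 1→4, 4→4, 6→4.
So the longest decreasing subsequence has length 4, e.g. 15, 12, 10, 1.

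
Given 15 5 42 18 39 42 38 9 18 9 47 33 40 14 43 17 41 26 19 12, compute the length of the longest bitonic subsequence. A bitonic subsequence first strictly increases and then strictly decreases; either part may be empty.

10

Let inc[i] be the LIS ending at i and dec[i] the longest strictly decreasing subsequence starting at i. inc = [1, 1, 2, 2, 3, 4, 3, 2, 3, 2, 5, 4, 5, 3, 6, 4, 6, 5, 5, 3], dec = [3, 1, 7, 3, 6, 6, 5, 1, 3, 1, 6, 4, 4, 2, 5, 2, 4, 3, 2, 1].
max_i inc[i]+dec[i]−1 = 10, with one witness 15, 18, 39, 42, 47, 43, 41, 26, 19, 12.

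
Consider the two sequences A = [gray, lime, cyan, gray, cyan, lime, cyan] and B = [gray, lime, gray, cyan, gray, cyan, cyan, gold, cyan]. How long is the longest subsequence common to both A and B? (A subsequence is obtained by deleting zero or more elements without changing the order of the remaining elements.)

6

Backtracking the LCS table gives one alignment: gray (A1,B1) → lime (A2,B2) → cyan (A3,B4) → gray (A4,B5) → cyan (A5,B7) → cyan (A7,B9).
So the longest common subsequence has length 6.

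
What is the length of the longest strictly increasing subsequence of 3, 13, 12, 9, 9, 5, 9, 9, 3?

One longest increasing subsequence is 3, 5, 9 (positions 1,6,7), of length 3; no longer one exists.

3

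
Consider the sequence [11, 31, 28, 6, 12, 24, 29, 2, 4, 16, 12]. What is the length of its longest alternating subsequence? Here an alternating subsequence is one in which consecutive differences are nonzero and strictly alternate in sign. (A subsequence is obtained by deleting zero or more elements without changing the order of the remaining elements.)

A longest alternating subsequence is 11, 31, 6, 12, 2, 16, 12 (positions 1,2,4,5,8,10,11); its 6 consecutive differences strictly alternate in sign, and length 7 is optimal.

7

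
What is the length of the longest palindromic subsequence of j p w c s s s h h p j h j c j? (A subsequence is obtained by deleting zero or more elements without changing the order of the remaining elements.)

One longest palindromic subsequence is jcjhjcj (positions 1,4,11,12,13,14,15); it reads the same forward and backward, and the interval DP gives dp[1][15] = 7.

7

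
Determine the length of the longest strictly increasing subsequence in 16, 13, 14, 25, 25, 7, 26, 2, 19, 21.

Let dp[i] be the longest increasing subsequence ending at position i. Then dp = [1, 1, 2, 3, 3, 1, 4, 1, 3, 4].
The maximum is 4; one witness is 13, 14, 25, 26 at positions 2,3,4,7.

4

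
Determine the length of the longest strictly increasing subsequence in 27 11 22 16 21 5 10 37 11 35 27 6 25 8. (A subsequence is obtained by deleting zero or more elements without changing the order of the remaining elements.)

Let dp[i] be the longest increasing subsequence ending at position i. Then dp = [1, 1, 2, 2, 3, 1, 2, 4, 3, 4, 4, 2, 4, 3].
The maximum is 4; one witness is 11, 16, 21, 37 at positions 2,4,5,8.

4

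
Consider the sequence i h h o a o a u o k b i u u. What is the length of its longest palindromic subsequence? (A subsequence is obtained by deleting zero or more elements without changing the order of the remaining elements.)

Using dp[i][j] = 2 + dp[i+1][j−1] if the ends match, else max(dp[i+1][j], dp[i][j−1]):
dp[1][14] = 7. A witness is ioaoaoi at positions 1,4,5,6,7,9,12.

7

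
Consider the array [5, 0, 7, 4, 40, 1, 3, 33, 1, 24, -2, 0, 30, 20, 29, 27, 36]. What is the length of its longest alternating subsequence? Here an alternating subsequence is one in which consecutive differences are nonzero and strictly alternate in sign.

Track the best alternating length ending on an up-step vs a down-step at each position: up/down = 1/1, 1/2, 3/1, 3/4, 5/1, 3/6, 7/6, 7/6, 3/8, 9/8, 1/10, 11/10, 11/8, 11/12, 13/12, 13/14, 15/6.
The maximum over both is 15; one such subsequence is 5, 0, 7, 4, 40, 1, 3, 1, 24, -2, 30, 20, 29, 27, 36.

15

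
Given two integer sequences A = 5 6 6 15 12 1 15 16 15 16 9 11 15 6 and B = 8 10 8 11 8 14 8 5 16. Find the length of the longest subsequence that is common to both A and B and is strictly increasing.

2

For each value that appears in both, track the longest common increasing run ending there.
The best achievable length is 2; one witness is 5, 16 (A-positions 1,8, B-positions 8,9).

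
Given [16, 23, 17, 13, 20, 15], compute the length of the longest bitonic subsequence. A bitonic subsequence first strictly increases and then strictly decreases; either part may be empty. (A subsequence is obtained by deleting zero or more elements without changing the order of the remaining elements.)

Let inc[i] be the LIS ending at i and dec[i] the longest strictly decreasing subsequence starting at i. inc = [1, 2, 2, 1, 3, 2], dec = [2, 3, 2, 1, 2, 1].
max_i inc[i]+dec[i]−1 = 4, with one witness 16, 23, 20, 15.

4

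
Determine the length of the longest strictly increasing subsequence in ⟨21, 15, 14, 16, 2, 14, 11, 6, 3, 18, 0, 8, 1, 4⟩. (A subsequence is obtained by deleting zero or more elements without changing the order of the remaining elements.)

Scanning left to right, the best length ending at each element is: 21→1, 15→1, 14→1, 16→2, 2→1, 14→2, 11→2, 6→2, 3→2, 18→3, 0→1, 8→3, 1→2, 4→3.
So the longest increasing subsequence has length 3, e.g. 15, 16, 18.

3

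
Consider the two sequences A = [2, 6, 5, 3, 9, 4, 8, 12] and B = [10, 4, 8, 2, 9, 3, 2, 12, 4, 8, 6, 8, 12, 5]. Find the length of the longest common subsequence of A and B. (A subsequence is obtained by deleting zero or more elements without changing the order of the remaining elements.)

A longest common subsequence is 2, 3, 4, 8, 12 (length 5); the LCS DP confirms no longer common subsequence exists.

5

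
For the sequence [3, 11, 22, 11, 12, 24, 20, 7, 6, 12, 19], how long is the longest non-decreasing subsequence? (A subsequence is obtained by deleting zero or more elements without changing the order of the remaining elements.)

6

One longest non-decreasing subsequence is 3, 11, 11, 12, 12, 19 (positions 1,2,4,5,10,11), of length 6; no longer one exists.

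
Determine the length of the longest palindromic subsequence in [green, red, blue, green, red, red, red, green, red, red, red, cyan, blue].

9

One longest palindromic subsequence is blue red red red green red red red blue (positions 3,5,6,7,8,9,10,11,13); it reads the same forward and backward, and the interval DP gives dp[1][13] = 9.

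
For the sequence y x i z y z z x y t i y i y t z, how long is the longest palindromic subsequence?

One longest palindromic subsequence is yiyzzyiy (positions 1,3,5,6,7,12,13,14); it reads the same forward and backward, and the interval DP gives dp[1][16] = 8.

8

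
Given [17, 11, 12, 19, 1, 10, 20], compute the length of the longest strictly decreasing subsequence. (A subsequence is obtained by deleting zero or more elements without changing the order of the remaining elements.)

3

One longest decreasing subsequence is 17, 11, 1 (positions 1,2,5), of length 3; no longer one exists.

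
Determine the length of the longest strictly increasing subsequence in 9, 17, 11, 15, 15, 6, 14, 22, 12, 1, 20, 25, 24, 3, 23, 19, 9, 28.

6

One longest increasing subsequence is 9, 11, 15, 22, 25, 28 (positions 1,3,4,8,12,18), of length 6; no longer one exists.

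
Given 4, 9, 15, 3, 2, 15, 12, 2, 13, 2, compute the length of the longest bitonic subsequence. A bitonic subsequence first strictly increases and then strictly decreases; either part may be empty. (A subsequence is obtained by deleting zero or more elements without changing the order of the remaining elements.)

5

Let inc[i] be the LIS ending at i and dec[i] the longest strictly decreasing subsequence starting at i. inc = [1, 2, 3, 1, 1, 3, 3, 1, 4, 1], dec = [3, 3, 3, 2, 1, 3, 2, 1, 2, 1].
max_i inc[i]+dec[i]−1 = 5, with one witness 4, 9, 15, 13, 2.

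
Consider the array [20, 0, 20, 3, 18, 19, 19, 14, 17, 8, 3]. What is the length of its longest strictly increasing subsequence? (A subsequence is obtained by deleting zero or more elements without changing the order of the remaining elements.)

Scanning left to right, the best length ending at each element is: 20→1, 0→1, 20→2, 3→2, 18→3, 19→4, 19→4, 14→3, 17→4, 8→3, 3→2.
So the longest increasing subsequence has length 4, e.g. 0, 3, 18, 19.

4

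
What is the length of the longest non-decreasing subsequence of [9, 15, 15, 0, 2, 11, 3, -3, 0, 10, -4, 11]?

Let dp[i] be the longest non-decreasing subsequence ending at position i. Then dp = [1, 2, 3, 1, 2, 3, 3, 1, 2, 4, 1, 5].
The maximum is 5; one witness is 0, 2, 3, 10, 11 at positions 4,5,7,10,12.

5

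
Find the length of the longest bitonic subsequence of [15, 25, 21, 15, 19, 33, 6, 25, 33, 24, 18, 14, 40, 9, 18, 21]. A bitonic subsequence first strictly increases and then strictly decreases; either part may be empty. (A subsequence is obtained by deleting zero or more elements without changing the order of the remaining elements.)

One longest bitonic subsequence is 15, 25, 33, 25, 24, 18, 14, 9 (positions 1,2,6,8,10,11,12,14): it rises to 33 then falls. Length 8 is optimal.

8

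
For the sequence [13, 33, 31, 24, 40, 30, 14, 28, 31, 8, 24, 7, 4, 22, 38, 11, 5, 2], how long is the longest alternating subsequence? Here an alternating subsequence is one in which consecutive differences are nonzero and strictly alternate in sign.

A longest alternating subsequence is 13, 33, 31, 40, 14, 28, 8, 24, 7, 22, 11 (positions 1,2,3,5,7,8,10,11,12,14,16); its 10 consecutive differences strictly alternate in sign, and length 11 is optimal.

11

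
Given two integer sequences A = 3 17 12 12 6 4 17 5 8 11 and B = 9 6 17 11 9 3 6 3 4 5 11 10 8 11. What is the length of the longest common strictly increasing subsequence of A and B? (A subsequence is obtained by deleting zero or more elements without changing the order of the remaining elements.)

A longest common strictly increasing subsequence is 3, 4, 5, 8, 11 (length 5); it appears in order in both A and B, and no longer such subsequence exists.

5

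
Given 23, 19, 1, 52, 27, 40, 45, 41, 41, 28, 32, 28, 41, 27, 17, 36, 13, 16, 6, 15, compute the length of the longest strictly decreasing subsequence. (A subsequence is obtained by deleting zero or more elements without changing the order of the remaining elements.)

One longest decreasing subsequence is 52, 45, 41, 32, 28, 27, 17, 13, 6 (positions 4,7,8,11,12,14,15,17,19), of length 9; no longer one exists.

9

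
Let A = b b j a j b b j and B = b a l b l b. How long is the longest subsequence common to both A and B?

4

A longest common subsequence is babb (length 4); the LCS DP confirms no longer common subsequence exists.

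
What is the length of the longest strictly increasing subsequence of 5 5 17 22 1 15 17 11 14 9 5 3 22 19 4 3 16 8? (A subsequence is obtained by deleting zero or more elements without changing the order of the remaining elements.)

One longest increasing subsequence is 5, 15, 17, 22 (positions 1,6,7,13), of length 4; no longer one exists.

4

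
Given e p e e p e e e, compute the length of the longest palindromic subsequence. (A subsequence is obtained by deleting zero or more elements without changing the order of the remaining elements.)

One longest palindromic subsequence is eeepeee (positions 1,3,4,5,6,7,8); it reads the same forward and backward, and the interval DP gives dp[1][8] = 7.

7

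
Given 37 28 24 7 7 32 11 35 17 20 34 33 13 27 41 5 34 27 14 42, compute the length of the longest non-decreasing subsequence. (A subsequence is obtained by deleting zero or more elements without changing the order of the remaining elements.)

8

One longest non-decreasing subsequence is 7, 7, 11, 17, 20, 34, 41, 42 (positions 4,5,7,9,10,11,15,20), of length 8; no longer one exists.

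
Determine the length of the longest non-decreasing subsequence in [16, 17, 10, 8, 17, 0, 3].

One longest non-decreasing subsequence is 16, 17, 17 (positions 1,2,5), of length 3; no longer one exists.

3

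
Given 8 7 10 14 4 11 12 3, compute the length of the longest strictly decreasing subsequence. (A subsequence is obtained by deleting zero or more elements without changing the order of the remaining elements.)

4

Scanning left to right, the best length ending at each element is: 8→1, 7→2, 10→1, 14→1, 4→3, 11→2, 12→2, 3→4.
So the longest decreasing subsequence has length 4, e.g. 8, 7, 4, 3.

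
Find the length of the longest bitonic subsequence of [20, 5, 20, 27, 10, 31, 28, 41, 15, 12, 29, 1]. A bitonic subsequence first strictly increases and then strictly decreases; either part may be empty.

8

One longest bitonic subsequence is 5, 20, 27, 31, 28, 15, 12, 1 (positions 2,3,4,6,7,9,10,12): it rises to 31 then falls. Length 8 is optimal.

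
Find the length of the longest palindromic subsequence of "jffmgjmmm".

One longest palindromic subsequence is mmmm (positions 4,7,8,9); it reads the same forward and backward, and the interval DP gives dp[1][9] = 4.

4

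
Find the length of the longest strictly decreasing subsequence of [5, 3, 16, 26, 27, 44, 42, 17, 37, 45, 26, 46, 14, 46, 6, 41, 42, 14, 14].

Scanning left to right, the best length ending at each element is: 5→1, 3→2, 16→1, 26→1, 27→1, 44→1, 42→2, 17→3, 37→3, 45→1, 26→4, 46→1, 14→5, 46→1, 6→6, 41→3, 42→2, 14→5, 14→5.
So the longest decreasing subsequence has length 6, e.g. 44, 42, 37, 26, 14, 6.

6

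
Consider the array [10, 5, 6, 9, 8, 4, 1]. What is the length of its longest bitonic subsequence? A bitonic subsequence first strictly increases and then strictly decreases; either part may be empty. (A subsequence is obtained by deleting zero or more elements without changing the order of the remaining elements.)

One longest bitonic subsequence is 5, 6, 9, 8, 4, 1 (positions 2,3,4,5,6,7): it rises to 9 then falls. Length 6 is optimal.

6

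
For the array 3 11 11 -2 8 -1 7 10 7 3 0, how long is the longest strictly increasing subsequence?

Scanning left to right, the best length ending at each element is: 3→1, 11→2, 11→2, -2→1, 8→2, -1→2, 7→3, 10→4, 7→3, 3→3, 0→3.
So the longest increasing subsequence has length 4, e.g. -2, -1, 7, 10.

4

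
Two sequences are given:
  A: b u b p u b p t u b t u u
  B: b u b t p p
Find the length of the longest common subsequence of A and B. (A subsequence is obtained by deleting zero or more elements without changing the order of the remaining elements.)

Backtracking the LCS table gives one alignment: b (A1,B1) → u (A2,B2) → b (A3,B3) → p (A4,B5) → p (A7,B6).
So the longest common subsequence has length 5.

5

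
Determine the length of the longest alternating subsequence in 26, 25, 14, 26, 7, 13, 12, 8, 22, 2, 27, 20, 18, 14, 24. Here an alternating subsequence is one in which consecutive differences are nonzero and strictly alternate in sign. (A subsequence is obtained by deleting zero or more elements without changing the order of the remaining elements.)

11

A longest alternating subsequence is 26, 25, 26, 7, 13, 12, 22, 2, 27, 20, 24 (positions 1,2,4,5,6,7,9,10,11,12,15); its 10 consecutive differences strictly alternate in sign, and length 11 is optimal.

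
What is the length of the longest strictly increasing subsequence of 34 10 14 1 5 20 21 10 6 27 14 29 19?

Let dp[i] be the longest increasing subsequence ending at position i. Then dp = [1, 1, 2, 1, 2, 3, 4, 3, 3, 5, 4, 6, 5].
The maximum is 6; one witness is 10, 14, 20, 21, 27, 29 at positions 2,3,6,7,10,12.

6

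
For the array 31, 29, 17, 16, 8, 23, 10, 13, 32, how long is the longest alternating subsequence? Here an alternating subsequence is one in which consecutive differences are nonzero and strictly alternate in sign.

Track the best alternating length ending on an up-step vs a down-step at each position: up/down = 1/1, 1/2, 1/2, 1/2, 1/2, 3/2, 3/4, 5/4, 5/1.
The maximum over both is 5; one such subsequence is 31, 17, 23, 10, 13.

5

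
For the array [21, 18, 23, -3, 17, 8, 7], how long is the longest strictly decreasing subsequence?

Let dp[i] be the longest decreasing subsequence ending at position i. Then dp = [1, 2, 1, 3, 3, 4, 5].
The maximum is 5; one witness is 21, 18, 17, 8, 7 at positions 1,2,5,6,7.

5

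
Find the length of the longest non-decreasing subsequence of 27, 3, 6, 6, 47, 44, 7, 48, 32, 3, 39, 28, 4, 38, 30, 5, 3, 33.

7

Let dp[i] be the longest non-decreasing subsequence ending at position i. Then dp = [1, 1, 2, 3, 4, 4, 4, 5, 5, 2, 6, 5, 3, 6, 6, 4, 3, 7].
The maximum is 7; one witness is 3, 6, 6, 7, 28, 30, 33 at positions 2,3,4,7,12,15,18.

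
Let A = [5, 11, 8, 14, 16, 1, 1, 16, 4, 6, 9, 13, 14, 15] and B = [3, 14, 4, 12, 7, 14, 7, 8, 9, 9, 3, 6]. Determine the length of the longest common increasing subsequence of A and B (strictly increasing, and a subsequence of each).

2

For each value that appears in both, track the longest common increasing run ending there.
The best achievable length is 2; one witness is 4, 14 (A-positions 9,13, B-positions 3,6).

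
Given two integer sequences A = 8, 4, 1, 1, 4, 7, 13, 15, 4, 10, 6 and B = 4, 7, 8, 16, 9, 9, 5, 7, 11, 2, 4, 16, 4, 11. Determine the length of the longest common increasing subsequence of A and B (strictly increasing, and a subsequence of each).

2

A longest common strictly increasing subsequence is 4, 7 (length 2); it appears in order in both A and B, and no longer such subsequence exists.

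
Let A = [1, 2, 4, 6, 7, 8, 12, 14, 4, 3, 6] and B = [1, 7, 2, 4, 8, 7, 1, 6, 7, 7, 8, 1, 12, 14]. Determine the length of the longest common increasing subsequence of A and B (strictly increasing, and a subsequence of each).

For each value that appears in both, track the longest common increasing run ending there.
The best achievable length is 8; one witness is 1, 2, 4, 6, 7, 8, 12, 14 (A-positions 1,2,3,4,5,6,7,8, B-positions 1,3,4,8,9,11,13,14).

8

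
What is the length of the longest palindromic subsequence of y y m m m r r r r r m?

Using dp[i][j] = 2 + dp[i+1][j−1] if the ends match, else max(dp[i+1][j], dp[i][j−1]):
dp[1][11] = 7. A witness is mrrrrrm at positions 3,6,7,8,9,10,11.

7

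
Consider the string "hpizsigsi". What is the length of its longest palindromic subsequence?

5

Using dp[i][j] = 2 + dp[i+1][j−1] if the ends match, else max(dp[i+1][j], dp[i][j−1]):
dp[1][9] = 5. A witness is isgsi at positions 3,5,7,8,9.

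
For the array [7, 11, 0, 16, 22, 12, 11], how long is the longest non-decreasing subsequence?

Scanning left to right, the best length ending at each element is: 7→1, 11→2, 0→1, 16→3, 22→4, 12→3, 11→3.
So the longest non-decreasing subsequence has length 4, e.g. 7, 11, 16, 22.

4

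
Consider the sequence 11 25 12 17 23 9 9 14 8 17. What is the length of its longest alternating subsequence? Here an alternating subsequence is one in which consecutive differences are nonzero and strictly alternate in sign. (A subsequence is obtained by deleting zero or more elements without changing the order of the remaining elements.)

A longest alternating subsequence is 11, 25, 12, 17, 9, 14, 8, 17 (positions 1,2,3,4,6,8,9,10); its 7 consecutive differences strictly alternate in sign, and length 8 is optimal.

8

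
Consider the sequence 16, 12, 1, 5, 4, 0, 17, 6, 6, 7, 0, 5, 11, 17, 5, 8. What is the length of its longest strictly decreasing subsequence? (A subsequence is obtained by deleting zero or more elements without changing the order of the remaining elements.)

5

One longest decreasing subsequence is 16, 12, 5, 4, 0 (positions 1,2,4,5,6), of length 5; no longer one exists.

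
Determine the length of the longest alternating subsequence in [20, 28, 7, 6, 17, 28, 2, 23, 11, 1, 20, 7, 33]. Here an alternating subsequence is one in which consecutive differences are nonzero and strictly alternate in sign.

10

A longest alternating subsequence is 20, 28, 7, 17, 2, 23, 11, 20, 7, 33 (positions 1,2,3,5,7,8,9,11,12,13); its 9 consecutive differences strictly alternate in sign, and length 10 is optimal.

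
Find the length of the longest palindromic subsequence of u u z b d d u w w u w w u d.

9

One longest palindromic subsequence is duwwuwwud (positions 5,7,8,9,10,11,12,13,14); it reads the same forward and backward, and the interval DP gives dp[1][14] = 9.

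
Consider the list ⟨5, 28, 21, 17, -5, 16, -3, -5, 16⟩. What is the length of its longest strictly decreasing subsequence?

6

Scanning left to right, the best length ending at each element is: 5→1, 28→1, 21→2, 17→3, -5→4, 16→4, -3→5, -5→6, 16→4.
So the longest decreasing subsequence has length 6, e.g. 28, 21, 17, 16, -3, -5.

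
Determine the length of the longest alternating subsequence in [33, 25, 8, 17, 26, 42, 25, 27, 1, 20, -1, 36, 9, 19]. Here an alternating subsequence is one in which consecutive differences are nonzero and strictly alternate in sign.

11

A longest alternating subsequence is 33, 25, 26, 25, 27, 1, 20, -1, 36, 9, 19 (positions 1,2,5,7,8,9,10,11,12,13,14); its 10 consecutive differences strictly alternate in sign, and length 11 is optimal.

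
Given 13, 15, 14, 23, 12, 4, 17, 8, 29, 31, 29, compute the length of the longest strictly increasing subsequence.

Let dp[i] be the longest increasing subsequence ending at position i. Then dp = [1, 2, 2, 3, 1, 1, 3, 2, 4, 5, 4].
The maximum is 5; one witness is 13, 15, 23, 29, 31 at positions 1,2,4,9,10.

5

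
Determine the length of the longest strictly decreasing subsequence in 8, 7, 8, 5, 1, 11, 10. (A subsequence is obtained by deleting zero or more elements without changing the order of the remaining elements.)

One longest decreasing subsequence is 8, 7, 5, 1 (positions 1,2,4,5), of length 4; no longer one exists.

4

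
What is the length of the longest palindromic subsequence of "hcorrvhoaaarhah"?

One longest palindromic subsequence is hhaaahh (positions 1,7,9,10,11,13,15); it reads the same forward and backward, and the interval DP gives dp[1][15] = 7.

7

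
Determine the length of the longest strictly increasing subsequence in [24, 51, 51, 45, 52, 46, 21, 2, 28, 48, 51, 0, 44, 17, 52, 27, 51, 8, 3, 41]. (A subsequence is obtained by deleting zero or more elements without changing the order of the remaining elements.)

Let dp[i] be the longest increasing subsequence ending at position i. Then dp = [1, 2, 2, 2, 3, 3, 1, 1, 2, 4, 5, 1, 3, 2, 6, 3, 5, 2, 2, 4].
The maximum is 6; one witness is 24, 45, 46, 48, 51, 52 at positions 1,4,6,10,11,15.

6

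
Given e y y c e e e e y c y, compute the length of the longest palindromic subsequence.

One longest palindromic subsequence is yceeeecy (positions 2,4,5,6,7,8,10,11); it reads the same forward and backward, and the interval DP gives dp[1][11] = 8.

8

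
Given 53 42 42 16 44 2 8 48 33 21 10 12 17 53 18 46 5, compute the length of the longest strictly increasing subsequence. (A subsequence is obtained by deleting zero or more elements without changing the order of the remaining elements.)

Scanning left to right, the best length ending at each element is: 53→1, 42→1, 42→1, 16→1, 44→2, 2→1, 8→2, 48→3, 33→3, 21→3, 10→3, 12→4, 17→5, 53→6, 18→6, 46→7, 5→2.
So the longest increasing subsequence has length 7, e.g. 2, 8, 10, 12, 17, 18, 46.

7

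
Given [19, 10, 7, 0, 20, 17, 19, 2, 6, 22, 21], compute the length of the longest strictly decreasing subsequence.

One longest decreasing subsequence is 19, 10, 7, 0 (positions 1,2,3,4), of length 4; no longer one exists.

4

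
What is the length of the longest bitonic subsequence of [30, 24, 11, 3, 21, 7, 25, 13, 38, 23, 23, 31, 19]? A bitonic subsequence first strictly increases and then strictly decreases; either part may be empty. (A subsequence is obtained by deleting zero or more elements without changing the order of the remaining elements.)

One longest bitonic subsequence is 11, 21, 25, 38, 31, 19 (positions 3,5,7,9,12,13): it rises to 38 then falls. Length 6 is optimal.

6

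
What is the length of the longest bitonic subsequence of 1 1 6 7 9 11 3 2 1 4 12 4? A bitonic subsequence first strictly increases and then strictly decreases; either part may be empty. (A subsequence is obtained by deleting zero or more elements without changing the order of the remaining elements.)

8

Let inc[i] be the LIS ending at i and dec[i] the longest strictly decreasing subsequence starting at i. inc = [1, 1, 2, 3, 4, 5, 2, 2, 1, 3, 6, 3], dec = [1, 1, 4, 4, 4, 4, 3, 2, 1, 1, 2, 1].
max_i inc[i]+dec[i]−1 = 8, with one witness 1, 6, 7, 9, 11, 3, 2, 1.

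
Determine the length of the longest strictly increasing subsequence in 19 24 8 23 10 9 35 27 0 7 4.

3

Scanning left to right, the best length ending at each element is: 19→1, 24→2, 8→1, 23→2, 10→2, 9→2, 35→3, 27→3, 0→1, 7→2, 4→2.
So the longest increasing subsequence has length 3, e.g. 19, 24, 35.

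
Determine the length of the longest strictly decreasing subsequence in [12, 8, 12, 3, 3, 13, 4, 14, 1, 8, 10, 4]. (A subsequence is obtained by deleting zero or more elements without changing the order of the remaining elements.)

4

Scanning left to right, the best length ending at each element is: 12→1, 8→2, 12→1, 3→3, 3→3, 13→1, 4→3, 14→1, 1→4, 8→2, 10→2, 4→3.
So the longest decreasing subsequence has length 4, e.g. 12, 8, 3, 1.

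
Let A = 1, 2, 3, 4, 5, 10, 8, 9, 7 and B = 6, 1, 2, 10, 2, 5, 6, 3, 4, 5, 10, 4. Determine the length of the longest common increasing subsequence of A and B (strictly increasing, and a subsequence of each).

6

For each value that appears in both, track the longest common increasing run ending there.
The best achievable length is 6; one witness is 1, 2, 3, 4, 5, 10 (A-positions 1,2,3,4,5,6, B-positions 2,3,8,9,10,11).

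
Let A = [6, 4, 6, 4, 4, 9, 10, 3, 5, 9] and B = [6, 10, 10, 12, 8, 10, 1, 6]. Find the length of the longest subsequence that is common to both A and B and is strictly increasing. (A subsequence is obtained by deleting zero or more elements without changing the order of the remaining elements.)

2

For each value that appears in both, track the longest common increasing run ending there.
The best achievable length is 2; one witness is 6, 10 (A-positions 1,7, B-positions 1,2).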